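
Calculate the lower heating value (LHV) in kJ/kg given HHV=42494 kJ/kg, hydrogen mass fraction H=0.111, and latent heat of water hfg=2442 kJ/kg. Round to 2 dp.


LHV = HHV - hfg * 9 * H
Water correction = 2442 * 9 * 0.111 = 2439.558 kJ/kg
LHV = 42494 - 2439.558 = 40054.44 kJ/kg


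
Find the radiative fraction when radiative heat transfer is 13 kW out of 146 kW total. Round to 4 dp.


f_rad = Q_rad / Q_total
f_rad = 13 / 146 = 0.0890


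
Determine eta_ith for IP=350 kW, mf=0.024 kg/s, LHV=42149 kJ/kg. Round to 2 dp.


eta_ith = (IP / (mf * LHV)) * 100
Denominator = 0.024 * 42149 = 1011.5760 kW
eta_ith = (350 / 1011.5760) * 100 = 34.60%


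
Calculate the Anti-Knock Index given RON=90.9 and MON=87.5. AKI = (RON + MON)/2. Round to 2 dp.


AKI = (RON + MON) / 2
AKI = (90.9 + 87.5) / 2
AKI = 178.4 / 2 = 89.20


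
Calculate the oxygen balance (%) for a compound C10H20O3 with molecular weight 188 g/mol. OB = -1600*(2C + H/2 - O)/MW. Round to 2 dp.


OB = -1600 * (2C + H/2 - O) / MW
Inner = 2*10 + 20/2 - 3 = 27.00
OB = -1600 * 27.00 / 188 = -229.79%


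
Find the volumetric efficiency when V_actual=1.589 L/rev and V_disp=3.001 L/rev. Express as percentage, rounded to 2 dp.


eta_v = (V_actual / V_disp) * 100
Ratio = 1.589 / 3.001 = 0.5295
eta_v = 0.5295 * 100 = 52.95%


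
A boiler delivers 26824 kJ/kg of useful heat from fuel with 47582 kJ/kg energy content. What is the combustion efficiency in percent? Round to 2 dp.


Efficiency = (Q_useful / Q_fuel) * 100
Efficiency = (26824 / 47582) * 100
Efficiency = 0.5637 * 100 = 56.37%


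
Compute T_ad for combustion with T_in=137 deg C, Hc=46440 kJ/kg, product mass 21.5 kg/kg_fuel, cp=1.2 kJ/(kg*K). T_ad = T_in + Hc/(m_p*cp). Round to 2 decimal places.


T_ad = T_in + Hc / (m_p * cp)
Denominator = 21.5 * 1.2 = 25.8000
Temperature rise = 46440 / 25.8000 = 1800.00 K
T_ad = 137 + 1800.00 = 1937.00 deg C


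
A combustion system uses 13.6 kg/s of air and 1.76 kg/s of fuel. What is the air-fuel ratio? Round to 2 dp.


AFR = m_air / m_fuel
AFR = 13.6 / 1.76 = 7.73


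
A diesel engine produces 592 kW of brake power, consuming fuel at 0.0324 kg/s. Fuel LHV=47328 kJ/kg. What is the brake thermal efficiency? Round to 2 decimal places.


eta_BTE = (BP / (mf * LHV)) * 100
Denominator = 0.0324 * 47328 = 1533.4272 kW
eta_BTE = (592 / 1533.4272) * 100 = 38.61%


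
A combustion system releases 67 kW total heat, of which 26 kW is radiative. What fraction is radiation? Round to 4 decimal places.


f_rad = Q_rad / Q_total
f_rad = 26 / 67 = 0.3881


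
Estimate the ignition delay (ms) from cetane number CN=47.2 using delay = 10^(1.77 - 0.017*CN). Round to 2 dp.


delay = 10^(1.77 - 0.017*CN)
Exponent = 1.77 - 0.017*47.2 = 0.9676
delay = 10^0.9676 = 9.28 ms


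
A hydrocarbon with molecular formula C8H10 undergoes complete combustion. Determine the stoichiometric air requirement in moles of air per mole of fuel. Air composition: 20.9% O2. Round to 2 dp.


Balanced combustion: C8H10 + 10.5 O2 -> 8 CO2 + 5 H2O
O2 needed = C + H/4 = 8 + 10/4 = 10.50 moles
Air moles = O2 / 0.209 = 10.50 / 0.209 = 50.24 moles air


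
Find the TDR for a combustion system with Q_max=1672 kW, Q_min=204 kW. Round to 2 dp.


TDR = Q_max / Q_min
TDR = 1672 / 204 = 8.20


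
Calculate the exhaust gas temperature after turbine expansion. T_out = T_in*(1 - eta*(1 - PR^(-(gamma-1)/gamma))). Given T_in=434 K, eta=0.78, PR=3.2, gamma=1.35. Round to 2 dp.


T_out = T_in * (1 - eta * (1 - PR^(-(gamma-1)/gamma)))
Exponent = -(1.35-1)/1.35 = -0.25925926
PR^exp = 3.2^(-0.25925926) = 0.73966521
Factor = 1 - 0.78*(1 - 0.73966521) = 0.79693886
T_out = 434 * 0.79693886 = 345.87 K


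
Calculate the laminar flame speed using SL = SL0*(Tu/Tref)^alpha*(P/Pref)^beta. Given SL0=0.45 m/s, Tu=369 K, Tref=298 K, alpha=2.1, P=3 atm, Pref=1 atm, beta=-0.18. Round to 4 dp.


SL = SL0 * (Tu/Tref)^alpha * (P/Pref)^beta
T ratio = 369/298 = 1.23825503
(T ratio)^alpha = 1.23825503^2.1 = 1.566395
(P/Pref)^beta = 3^(-0.18) = 0.820575
SL = 0.45 * 1.566395 * 0.820575 = 0.5784 m/s


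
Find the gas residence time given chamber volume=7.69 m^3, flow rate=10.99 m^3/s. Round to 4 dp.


tau = V / Q_flow
tau = 7.69 / 10.99 = 0.6997 s


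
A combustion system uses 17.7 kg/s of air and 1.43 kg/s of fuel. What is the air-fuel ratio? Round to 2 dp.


AFR = m_air / m_fuel
AFR = 17.7 / 1.43 = 12.38


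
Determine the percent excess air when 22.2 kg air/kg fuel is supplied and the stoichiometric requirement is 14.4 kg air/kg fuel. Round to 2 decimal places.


Excess air = actual - stoichiometric = 22.2 - 14.4 = 7.80 kg/kg fuel
Excess air % = (excess / stoich) * 100 = (7.80 / 14.4) * 100 = 54.17%


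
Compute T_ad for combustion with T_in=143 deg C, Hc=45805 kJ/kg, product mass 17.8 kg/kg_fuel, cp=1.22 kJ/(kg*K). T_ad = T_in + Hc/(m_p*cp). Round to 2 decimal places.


T_ad = T_in + Hc / (m_p * cp)
Denominator = 17.8 * 1.22 = 21.7160
Temperature rise = 45805 / 21.7160 = 2109.27 K
T_ad = 143 + 2109.27 = 2252.27 deg C


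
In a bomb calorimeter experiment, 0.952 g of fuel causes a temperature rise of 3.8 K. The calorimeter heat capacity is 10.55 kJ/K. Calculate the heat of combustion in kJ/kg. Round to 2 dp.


Hc = C_cal * delta_T / m_fuel
Q_released = 10.55 * 3.8 = 40.0900 kJ
m_fuel = 0.952 g = 0.952/1000 kg = 0.000952 kg
Hc = 40.0900 / 0.000952 = 42111.34 kJ/kg


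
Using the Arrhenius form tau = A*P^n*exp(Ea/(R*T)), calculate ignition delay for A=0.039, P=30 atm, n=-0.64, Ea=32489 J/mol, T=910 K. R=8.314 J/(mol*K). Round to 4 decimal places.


tau = A * P^n * exp(Ea/(R*T))
P^n = 30^(-0.64) = 0.11340766
Ea/(R*T) = 32489/(8.314*910) = 4.294226
exp(Ea/(R*T)) = 73.275502
tau = 0.039 * 0.11340766 * 73.275502 = 0.3241 ms


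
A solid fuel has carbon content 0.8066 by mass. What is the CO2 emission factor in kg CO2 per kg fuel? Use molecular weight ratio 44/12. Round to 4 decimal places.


EF = C_frac * (M_CO2 / M_C)
EF = 0.8066 * (44/12)
EF = 0.8066 * 3.666667 = 2.9575 kg_CO2/kg_fuel


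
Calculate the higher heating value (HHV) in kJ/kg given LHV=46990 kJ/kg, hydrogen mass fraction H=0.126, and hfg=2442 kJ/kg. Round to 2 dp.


HHV = LHV + hfg * 9 * H
Water addition = 2442 * 9 * 0.126 = 2769.228 kJ/kg
HHV = 46990 + 2769.228 = 49759.23 kJ/kg


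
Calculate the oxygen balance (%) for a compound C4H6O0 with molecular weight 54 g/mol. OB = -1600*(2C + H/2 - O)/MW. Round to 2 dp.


OB = -1600 * (2C + H/2 - O) / MW
Inner = 2*4 + 6/2 - 0 = 11.00
OB = -1600 * 11.00 / 54 = -325.93%


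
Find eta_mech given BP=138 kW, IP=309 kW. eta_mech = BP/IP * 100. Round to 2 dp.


eta_mech = (BP / IP) * 100
Ratio = 138 / 309 = 0.4466
eta_mech = 0.4466 * 100 = 44.66%


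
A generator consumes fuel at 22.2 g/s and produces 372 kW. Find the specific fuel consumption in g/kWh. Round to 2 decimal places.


SFC = (mf / BP) * 3600
Rate = 22.2 / 372 = 0.059677 g/(s*kW)
SFC = 0.059677 * 3600 = 214.84 g/kWh


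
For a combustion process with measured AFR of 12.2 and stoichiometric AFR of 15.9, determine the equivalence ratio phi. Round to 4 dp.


phi = AFR_stoich / AFR_actual
phi = 15.9 / 12.2 = 1.3033


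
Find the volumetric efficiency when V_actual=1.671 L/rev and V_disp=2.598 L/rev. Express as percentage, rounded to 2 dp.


eta_v = (V_actual / V_disp) * 100
Ratio = 1.671 / 2.598 = 0.6432
eta_v = 0.6432 * 100 = 64.32%


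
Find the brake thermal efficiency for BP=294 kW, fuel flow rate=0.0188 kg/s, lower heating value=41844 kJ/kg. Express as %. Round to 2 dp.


eta_BTE = (BP / (mf * LHV)) * 100
Denominator = 0.0188 * 41844 = 786.6672 kW
eta_BTE = (294 / 786.6672) * 100 = 37.37%


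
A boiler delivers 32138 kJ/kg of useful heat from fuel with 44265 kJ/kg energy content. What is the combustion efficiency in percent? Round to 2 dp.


Efficiency = (Q_useful / Q_fuel) * 100
Efficiency = (32138 / 44265) * 100
Efficiency = 0.7260 * 100 = 72.60%


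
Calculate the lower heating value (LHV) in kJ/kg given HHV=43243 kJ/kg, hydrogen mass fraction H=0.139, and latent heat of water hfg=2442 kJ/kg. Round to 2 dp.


LHV = HHV - hfg * 9 * H
Water correction = 2442 * 9 * 0.139 = 3054.942 kJ/kg
LHV = 43243 - 3054.942 = 40188.06 kJ/kg


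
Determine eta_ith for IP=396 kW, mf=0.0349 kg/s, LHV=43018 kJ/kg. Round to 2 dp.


eta_ith = (IP / (mf * LHV)) * 100
Denominator = 0.0349 * 43018 = 1501.3282 kW
eta_ith = (396 / 1501.3282) * 100 = 26.38%


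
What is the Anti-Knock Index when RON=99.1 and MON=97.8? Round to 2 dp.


AKI = (RON + MON) / 2
AKI = (99.1 + 97.8) / 2
AKI = 196.9 / 2 = 98.45


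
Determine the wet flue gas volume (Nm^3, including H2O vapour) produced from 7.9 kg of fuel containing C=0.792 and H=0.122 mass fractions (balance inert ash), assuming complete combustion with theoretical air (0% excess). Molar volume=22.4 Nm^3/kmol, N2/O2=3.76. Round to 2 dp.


Per kg fuel: CO2 = (C/12 kmol)*22.4 = (0.792/12)*22.4 = 1.47840 Nm^3
Per kg fuel: H2O = (H/2 kmol)*22.4 = (0.122/2)*22.4 = 1.36640 Nm^3
O2 needed per kg fuel = C/12 + H/4 = 0.792/12 + 0.122/4 = 0.09650000 kmol
Per kg fuel: N2 = O2*3.76*22.4 = 0.09650000*3.76*22.4 = 8.12762 Nm^3
Total per kg = 1.47840 + 1.36640 + 8.12762 = 10.97242 Nm^3
Total = 10.97242 * 7.9 = 86.68 Nm^3


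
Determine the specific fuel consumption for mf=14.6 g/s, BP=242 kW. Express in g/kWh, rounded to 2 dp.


SFC = (mf / BP) * 3600
Rate = 14.6 / 242 = 0.060331 g/(s*kW)
SFC = 0.060331 * 3600 = 217.19 g/kWh


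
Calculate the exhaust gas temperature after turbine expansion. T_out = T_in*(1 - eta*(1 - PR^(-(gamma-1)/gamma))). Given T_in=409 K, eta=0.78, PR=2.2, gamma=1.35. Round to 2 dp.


T_out = T_in * (1 - eta * (1 - PR^(-(gamma-1)/gamma)))
Exponent = -(1.35-1)/1.35 = -0.25925926
PR^exp = 2.2^(-0.25925926) = 0.81512413
Factor = 1 - 0.78*(1 - 0.81512413) = 0.85579682
T_out = 409 * 0.85579682 = 350.02 K


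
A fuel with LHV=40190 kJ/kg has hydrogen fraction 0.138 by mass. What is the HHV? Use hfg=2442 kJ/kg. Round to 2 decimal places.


HHV = LHV + hfg * 9 * H
Water addition = 2442 * 9 * 0.138 = 3032.964 kJ/kg
HHV = 40190 + 3032.964 = 43222.96 kJ/kg


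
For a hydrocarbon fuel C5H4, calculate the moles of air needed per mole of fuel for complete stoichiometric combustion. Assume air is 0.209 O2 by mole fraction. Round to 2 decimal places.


Balanced combustion: C5H4 + 6 O2 -> 5 CO2 + 2 H2O
O2 needed = C + H/4 = 5 + 4/4 = 6.00 moles
Air moles = O2 / 0.209 = 6.00 / 0.209 = 28.71 moles air


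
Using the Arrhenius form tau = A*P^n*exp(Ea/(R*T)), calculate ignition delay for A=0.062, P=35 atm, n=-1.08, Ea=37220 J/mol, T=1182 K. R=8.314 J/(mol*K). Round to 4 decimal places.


tau = A * P^n * exp(Ea/(R*T))
P^n = 35^(-1.08) = 0.02149842
Ea/(R*T) = 37220/(8.314*1182) = 3.787467
exp(Ea/(R*T)) = 44.144446
tau = 0.062 * 0.02149842 * 44.144446 = 0.0588 ms


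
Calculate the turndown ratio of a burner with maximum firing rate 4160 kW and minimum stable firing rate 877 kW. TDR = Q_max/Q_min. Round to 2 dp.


TDR = Q_max / Q_min
TDR = 4160 / 877 = 4.74


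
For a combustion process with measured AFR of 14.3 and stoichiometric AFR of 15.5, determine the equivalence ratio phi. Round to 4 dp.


phi = AFR_stoich / AFR_actual
phi = 15.5 / 14.3 = 1.0839


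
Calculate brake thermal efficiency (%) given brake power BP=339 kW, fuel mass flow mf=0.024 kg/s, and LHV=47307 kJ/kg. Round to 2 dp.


eta_BTE = (BP / (mf * LHV)) * 100
Denominator = 0.024 * 47307 = 1135.3680 kW
eta_BTE = (339 / 1135.3680) * 100 = 29.86%


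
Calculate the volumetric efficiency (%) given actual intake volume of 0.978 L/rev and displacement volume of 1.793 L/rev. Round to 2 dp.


eta_v = (V_actual / V_disp) * 100
Ratio = 0.978 / 1.793 = 0.5455
eta_v = 0.5455 * 100 = 54.55%


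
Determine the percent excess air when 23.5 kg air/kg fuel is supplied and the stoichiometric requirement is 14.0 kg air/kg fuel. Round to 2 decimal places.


Excess air = actual - stoichiometric = 23.5 - 14.0 = 9.50 kg/kg fuel
Excess air % = (excess / stoich) * 100 = (9.50 / 14.0) * 100 = 67.86%


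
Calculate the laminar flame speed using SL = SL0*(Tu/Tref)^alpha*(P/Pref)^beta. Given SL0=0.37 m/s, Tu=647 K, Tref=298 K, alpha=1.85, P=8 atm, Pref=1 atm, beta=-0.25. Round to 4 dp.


SL = SL0 * (Tu/Tref)^alpha * (P/Pref)^beta
T ratio = 647/298 = 2.17114094
(T ratio)^alpha = 2.17114094^1.85 = 4.196361
(P/Pref)^beta = 8^(-0.25) = 0.594604
SL = 0.37 * 4.196361 * 0.594604 = 0.9232 m/s


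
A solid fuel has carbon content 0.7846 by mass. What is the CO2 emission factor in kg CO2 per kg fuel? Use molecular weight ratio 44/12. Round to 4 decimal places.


EF = C_frac * (M_CO2 / M_C)
EF = 0.7846 * (44/12)
EF = 0.7846 * 3.666667 = 2.8769 kg_CO2/kg_fuel


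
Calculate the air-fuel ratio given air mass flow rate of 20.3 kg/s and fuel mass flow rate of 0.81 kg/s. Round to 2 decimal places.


AFR = m_air / m_fuel
AFR = 20.3 / 0.81 = 25.06


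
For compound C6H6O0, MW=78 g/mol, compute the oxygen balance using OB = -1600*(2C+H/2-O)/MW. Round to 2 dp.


OB = -1600 * (2C + H/2 - O) / MW
Inner = 2*6 + 6/2 - 0 = 15.00
OB = -1600 * 15.00 / 78 = -307.69%


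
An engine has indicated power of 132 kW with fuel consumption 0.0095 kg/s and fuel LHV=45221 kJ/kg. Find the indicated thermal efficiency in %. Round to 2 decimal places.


eta_ith = (IP / (mf * LHV)) * 100
Denominator = 0.0095 * 45221 = 429.5995 kW
eta_ith = (132 / 429.5995) * 100 = 30.73%


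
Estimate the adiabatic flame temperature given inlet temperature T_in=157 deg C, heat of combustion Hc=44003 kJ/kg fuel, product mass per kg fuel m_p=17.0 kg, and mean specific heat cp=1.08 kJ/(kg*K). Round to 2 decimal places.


T_ad = T_in + Hc / (m_p * cp)
Denominator = 17.0 * 1.08 = 18.3600
Temperature rise = 44003 / 18.3600 = 2396.68 K
T_ad = 157 + 2396.68 = 2553.68 deg C


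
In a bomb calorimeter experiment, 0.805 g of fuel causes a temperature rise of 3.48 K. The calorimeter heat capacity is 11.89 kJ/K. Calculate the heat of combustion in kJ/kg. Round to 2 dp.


Hc = C_cal * delta_T / m_fuel
Q_released = 11.89 * 3.48 = 41.3772 kJ
m_fuel = 0.805 g = 0.805/1000 kg = 0.000805 kg
Hc = 41.3772 / 0.000805 = 51400.25 kJ/kg


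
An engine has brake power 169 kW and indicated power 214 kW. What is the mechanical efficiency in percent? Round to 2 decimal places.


eta_mech = (BP / IP) * 100
Ratio = 169 / 214 = 0.7897
eta_mech = 0.7897 * 100 = 78.97%


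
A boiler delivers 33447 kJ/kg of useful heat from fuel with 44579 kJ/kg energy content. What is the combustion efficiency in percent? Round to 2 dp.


Efficiency = (Q_useful / Q_fuel) * 100
Efficiency = (33447 / 44579) * 100
Efficiency = 0.7503 * 100 = 75.03%


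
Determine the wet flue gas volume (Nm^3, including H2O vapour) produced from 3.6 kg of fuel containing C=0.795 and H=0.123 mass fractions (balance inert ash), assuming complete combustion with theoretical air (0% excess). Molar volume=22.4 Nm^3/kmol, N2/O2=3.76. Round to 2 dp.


Per kg fuel: CO2 = (C/12 kmol)*22.4 = (0.795/12)*22.4 = 1.48400 Nm^3
Per kg fuel: H2O = (H/2 kmol)*22.4 = (0.123/2)*22.4 = 1.37760 Nm^3
O2 needed per kg fuel = C/12 + H/4 = 0.795/12 + 0.123/4 = 0.09700000 kmol
Per kg fuel: N2 = O2*3.76*22.4 = 0.09700000*3.76*22.4 = 8.16973 Nm^3
Total per kg = 1.48400 + 1.37760 + 8.16973 = 11.03133 Nm^3
Total = 11.03133 * 3.6 = 39.71 Nm^3


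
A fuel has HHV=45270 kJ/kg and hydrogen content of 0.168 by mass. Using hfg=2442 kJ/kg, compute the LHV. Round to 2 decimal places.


LHV = HHV - hfg * 9 * H
Water correction = 2442 * 9 * 0.168 = 3692.304 kJ/kg
LHV = 45270 - 3692.304 = 41577.70 kJ/kg


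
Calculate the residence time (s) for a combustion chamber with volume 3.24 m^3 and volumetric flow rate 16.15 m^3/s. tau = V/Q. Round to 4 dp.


tau = V / Q_flow
tau = 3.24 / 16.15 = 0.2006 s


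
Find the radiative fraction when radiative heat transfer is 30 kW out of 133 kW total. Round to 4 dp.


f_rad = Q_rad / Q_total
f_rad = 30 / 133 = 0.2256


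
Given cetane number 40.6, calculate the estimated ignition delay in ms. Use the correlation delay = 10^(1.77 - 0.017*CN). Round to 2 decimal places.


delay = 10^(1.77 - 0.017*CN)
Exponent = 1.77 - 0.017*40.6 = 1.0798
delay = 10^1.0798 = 12.02 ms


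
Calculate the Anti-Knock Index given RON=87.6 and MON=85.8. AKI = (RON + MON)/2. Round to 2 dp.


AKI = (RON + MON) / 2
AKI = (87.6 + 85.8) / 2
AKI = 173.4 / 2 = 86.70


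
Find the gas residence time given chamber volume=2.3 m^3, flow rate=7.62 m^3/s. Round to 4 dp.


tau = V / Q_flow
tau = 2.3 / 7.62 = 0.3018 s


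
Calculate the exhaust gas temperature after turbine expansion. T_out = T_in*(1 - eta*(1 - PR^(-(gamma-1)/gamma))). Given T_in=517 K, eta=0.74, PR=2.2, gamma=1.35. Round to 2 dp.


T_out = T_in * (1 - eta * (1 - PR^(-(gamma-1)/gamma)))
Exponent = -(1.35-1)/1.35 = -0.25925926
PR^exp = 2.2^(-0.25925926) = 0.81512413
Factor = 1 - 0.74*(1 - 0.81512413) = 0.86319186
T_out = 517 * 0.86319186 = 446.27 K


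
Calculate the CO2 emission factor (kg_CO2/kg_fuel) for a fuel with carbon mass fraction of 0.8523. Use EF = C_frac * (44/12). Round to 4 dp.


EF = C_frac * (M_CO2 / M_C)
EF = 0.8523 * (44/12)
EF = 0.8523 * 3.666667 = 3.1251 kg_CO2/kg_fuel


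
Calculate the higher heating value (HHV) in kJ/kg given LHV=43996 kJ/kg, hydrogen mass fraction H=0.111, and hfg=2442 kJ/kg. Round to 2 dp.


HHV = LHV + hfg * 9 * H
Water addition = 2442 * 9 * 0.111 = 2439.558 kJ/kg
HHV = 43996 + 2439.558 = 46435.56 kJ/kg


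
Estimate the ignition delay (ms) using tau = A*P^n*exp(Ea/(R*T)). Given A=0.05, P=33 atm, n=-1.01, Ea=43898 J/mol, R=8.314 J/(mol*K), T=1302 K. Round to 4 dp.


tau = A * P^n * exp(Ea/(R*T))
P^n = 33^(-1.01) = 0.02926179
Ea/(R*T) = 43898/(8.314*1302) = 4.055307
exp(Ea/(R*T)) = 57.702871
tau = 0.05 * 0.02926179 * 57.702871 = 0.0844 ms


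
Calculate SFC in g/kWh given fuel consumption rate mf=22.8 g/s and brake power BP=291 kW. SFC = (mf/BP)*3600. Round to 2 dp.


SFC = (mf / BP) * 3600
Rate = 22.8 / 291 = 0.078351 g/(s*kW)
SFC = 0.078351 * 3600 = 282.06 g/kWh


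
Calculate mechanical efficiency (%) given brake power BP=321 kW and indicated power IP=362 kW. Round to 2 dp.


eta_mech = (BP / IP) * 100
Ratio = 321 / 362 = 0.8867
eta_mech = 0.8867 * 100 = 88.67%


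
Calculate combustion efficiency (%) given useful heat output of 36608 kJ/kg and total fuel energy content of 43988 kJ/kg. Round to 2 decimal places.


Efficiency = (Q_useful / Q_fuel) * 100
Efficiency = (36608 / 43988) * 100
Efficiency = 0.8322 * 100 = 83.22%


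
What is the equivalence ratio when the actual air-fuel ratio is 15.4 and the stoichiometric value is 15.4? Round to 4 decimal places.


phi = AFR_stoich / AFR_actual
phi = 15.4 / 15.4 = 1.0000


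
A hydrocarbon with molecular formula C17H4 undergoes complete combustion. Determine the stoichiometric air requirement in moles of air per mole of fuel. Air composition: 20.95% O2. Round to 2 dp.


Balanced combustion: C17H4 + 18 O2 -> 17 CO2 + 2 H2O
O2 needed = C + H/4 = 17 + 4/4 = 18.00 moles
Air moles = O2 / 0.2095 = 18.00 / 0.2095 = 85.92 moles air


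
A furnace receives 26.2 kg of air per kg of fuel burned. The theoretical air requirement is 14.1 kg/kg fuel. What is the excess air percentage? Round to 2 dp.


Excess air = actual - stoichiometric = 26.2 - 14.1 = 12.10 kg/kg fuel
Excess air % = (excess / stoich) * 100 = (12.10 / 14.1) * 100 = 85.82%


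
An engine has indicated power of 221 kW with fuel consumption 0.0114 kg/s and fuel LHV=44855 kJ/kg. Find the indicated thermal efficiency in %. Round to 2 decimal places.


eta_ith = (IP / (mf * LHV)) * 100
Denominator = 0.0114 * 44855 = 511.3470 kW
eta_ith = (221 / 511.3470) * 100 = 43.22%


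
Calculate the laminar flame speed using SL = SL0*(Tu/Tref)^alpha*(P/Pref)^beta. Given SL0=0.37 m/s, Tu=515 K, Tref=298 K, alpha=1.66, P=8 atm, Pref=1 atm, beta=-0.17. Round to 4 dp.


SL = SL0 * (Tu/Tref)^alpha * (P/Pref)^beta
T ratio = 515/298 = 1.72818792
(T ratio)^alpha = 1.72818792^1.66 = 2.479711
(P/Pref)^beta = 8^(-0.17) = 0.702222
SL = 0.37 * 2.479711 * 0.702222 = 0.6443 m/s


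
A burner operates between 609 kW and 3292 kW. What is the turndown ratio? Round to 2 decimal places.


TDR = Q_max / Q_min
TDR = 3292 / 609 = 5.41


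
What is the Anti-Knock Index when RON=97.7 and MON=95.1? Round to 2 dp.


AKI = (RON + MON) / 2
AKI = (97.7 + 95.1) / 2
AKI = 192.8 / 2 = 96.40


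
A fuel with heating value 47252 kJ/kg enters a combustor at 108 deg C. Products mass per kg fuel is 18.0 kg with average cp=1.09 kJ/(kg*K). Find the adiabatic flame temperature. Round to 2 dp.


T_ad = T_in + Hc / (m_p * cp)
Denominator = 18.0 * 1.09 = 19.6200
Temperature rise = 47252 / 19.6200 = 2408.36 K
T_ad = 108 + 2408.36 = 2516.36 deg C


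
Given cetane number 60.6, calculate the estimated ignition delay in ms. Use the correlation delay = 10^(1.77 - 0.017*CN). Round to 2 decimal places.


delay = 10^(1.77 - 0.017*CN)
Exponent = 1.77 - 0.017*60.6 = 0.7398
delay = 10^0.7398 = 5.49 ms


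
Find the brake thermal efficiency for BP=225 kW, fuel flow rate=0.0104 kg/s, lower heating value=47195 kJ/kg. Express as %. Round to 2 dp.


eta_BTE = (BP / (mf * LHV)) * 100
Denominator = 0.0104 * 47195 = 490.8280 kW
eta_BTE = (225 / 490.8280) * 100 = 45.84%


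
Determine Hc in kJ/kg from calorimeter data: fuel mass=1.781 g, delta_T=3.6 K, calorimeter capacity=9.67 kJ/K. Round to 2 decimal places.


Hc = C_cal * delta_T / m_fuel
Q_released = 9.67 * 3.6 = 34.8120 kJ
m_fuel = 1.781 g = 1.781/1000 kg = 0.001781 kg
Hc = 34.8120 / 0.001781 = 19546.32 kJ/kg


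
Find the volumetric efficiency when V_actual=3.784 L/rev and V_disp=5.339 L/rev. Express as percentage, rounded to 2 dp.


eta_v = (V_actual / V_disp) * 100
Ratio = 3.784 / 5.339 = 0.7087
eta_v = 0.7087 * 100 = 70.87%


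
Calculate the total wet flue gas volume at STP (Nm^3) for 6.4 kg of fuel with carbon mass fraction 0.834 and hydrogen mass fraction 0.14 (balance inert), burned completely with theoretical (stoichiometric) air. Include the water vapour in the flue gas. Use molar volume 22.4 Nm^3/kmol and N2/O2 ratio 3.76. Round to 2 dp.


Per kg fuel: CO2 = (C/12 kmol)*22.4 = (0.834/12)*22.4 = 1.55680 Nm^3
Per kg fuel: H2O = (H/2 kmol)*22.4 = (0.14/2)*22.4 = 1.56800 Nm^3
O2 needed per kg fuel = C/12 + H/4 = 0.834/12 + 0.14/4 = 0.10450000 kmol
Per kg fuel: N2 = O2*3.76*22.4 = 0.10450000*3.76*22.4 = 8.80141 Nm^3
Total per kg = 1.55680 + 1.56800 + 8.80141 = 11.92621 Nm^3
Total = 11.92621 * 6.4 = 76.33 Nm^3


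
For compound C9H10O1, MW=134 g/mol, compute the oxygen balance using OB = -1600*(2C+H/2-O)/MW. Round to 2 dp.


OB = -1600 * (2C + H/2 - O) / MW
Inner = 2*9 + 10/2 - 1 = 22.00
OB = -1600 * 22.00 / 134 = -262.69%


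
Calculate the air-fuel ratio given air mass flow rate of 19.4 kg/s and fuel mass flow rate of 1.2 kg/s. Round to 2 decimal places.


AFR = m_air / m_fuel
AFR = 19.4 / 1.2 = 16.17


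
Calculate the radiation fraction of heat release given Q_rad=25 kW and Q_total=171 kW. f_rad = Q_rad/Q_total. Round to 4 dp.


f_rad = Q_rad / Q_total
f_rad = 25 / 171 = 0.1462


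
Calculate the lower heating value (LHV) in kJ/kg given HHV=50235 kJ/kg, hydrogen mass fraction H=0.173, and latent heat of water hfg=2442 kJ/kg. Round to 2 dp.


LHV = HHV - hfg * 9 * H
Water correction = 2442 * 9 * 0.173 = 3802.194 kJ/kg
LHV = 50235 - 3802.194 = 46432.81 kJ/kg


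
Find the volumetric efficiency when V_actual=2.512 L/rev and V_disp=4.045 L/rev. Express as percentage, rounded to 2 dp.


eta_v = (V_actual / V_disp) * 100
Ratio = 2.512 / 4.045 = 0.6210
eta_v = 0.6210 * 100 = 62.10%


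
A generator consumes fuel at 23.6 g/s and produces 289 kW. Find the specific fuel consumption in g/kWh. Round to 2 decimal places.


SFC = (mf / BP) * 3600
Rate = 23.6 / 289 = 0.081661 g/(s*kW)
SFC = 0.081661 * 3600 = 293.98 g/kWh


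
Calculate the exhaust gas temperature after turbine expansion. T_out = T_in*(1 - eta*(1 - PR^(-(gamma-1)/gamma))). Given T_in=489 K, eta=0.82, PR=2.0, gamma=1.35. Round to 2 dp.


T_out = T_in * (1 - eta * (1 - PR^(-(gamma-1)/gamma)))
Exponent = -(1.35-1)/1.35 = -0.25925926
PR^exp = 2.0^(-0.25925926) = 0.83551680
Factor = 1 - 0.82*(1 - 0.83551680) = 0.86512378
T_out = 489 * 0.86512378 = 423.05 K


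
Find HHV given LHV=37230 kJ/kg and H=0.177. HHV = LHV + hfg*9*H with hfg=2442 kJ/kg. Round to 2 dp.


HHV = LHV + hfg * 9 * H
Water addition = 2442 * 9 * 0.177 = 3890.106 kJ/kg
HHV = 37230 + 3890.106 = 41120.11 kJ/kg


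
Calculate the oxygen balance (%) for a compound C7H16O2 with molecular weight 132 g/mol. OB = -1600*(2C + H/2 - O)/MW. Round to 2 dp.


OB = -1600 * (2C + H/2 - O) / MW
Inner = 2*7 + 16/2 - 2 = 20.00
OB = -1600 * 20.00 / 132 = -242.42%


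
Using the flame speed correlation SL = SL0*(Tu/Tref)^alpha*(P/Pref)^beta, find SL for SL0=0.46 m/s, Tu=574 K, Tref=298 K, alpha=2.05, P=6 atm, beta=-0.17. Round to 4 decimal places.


SL = SL0 * (Tu/Tref)^alpha * (P/Pref)^beta
T ratio = 574/298 = 1.92617450
(T ratio)^alpha = 1.92617450^2.05 = 3.833770
(P/Pref)^beta = 6^(-0.17) = 0.737419
SL = 0.46 * 3.833770 * 0.737419 = 1.3005 m/s


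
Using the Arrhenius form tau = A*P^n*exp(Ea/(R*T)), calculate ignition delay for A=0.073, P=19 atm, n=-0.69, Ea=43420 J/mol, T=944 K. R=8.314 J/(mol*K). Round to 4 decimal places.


tau = A * P^n * exp(Ea/(R*T))
P^n = 19^(-0.69) = 0.13111731
Ea/(R*T) = 43420/(8.314*944) = 5.532327
exp(Ea/(R*T)) = 252.731213
tau = 0.073 * 0.13111731 * 252.731213 = 2.4190 ms


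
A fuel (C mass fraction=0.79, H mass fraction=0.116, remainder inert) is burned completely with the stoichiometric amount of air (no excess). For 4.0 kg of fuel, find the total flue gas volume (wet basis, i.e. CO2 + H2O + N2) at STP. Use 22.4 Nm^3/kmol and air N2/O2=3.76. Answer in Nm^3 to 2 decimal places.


Per kg fuel: CO2 = (C/12 kmol)*22.4 = (0.79/12)*22.4 = 1.47467 Nm^3
Per kg fuel: H2O = (H/2 kmol)*22.4 = (0.116/2)*22.4 = 1.29920 Nm^3
O2 needed per kg fuel = C/12 + H/4 = 0.79/12 + 0.116/4 = 0.09483333 kmol
Per kg fuel: N2 = O2*3.76*22.4 = 0.09483333*3.76*22.4 = 7.98724 Nm^3
Total per kg = 1.47467 + 1.29920 + 7.98724 = 10.76111 Nm^3
Total = 10.76111 * 4.0 = 43.04 Nm^3


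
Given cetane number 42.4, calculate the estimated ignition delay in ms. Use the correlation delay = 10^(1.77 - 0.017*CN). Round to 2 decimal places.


delay = 10^(1.77 - 0.017*CN)
Exponent = 1.77 - 0.017*42.4 = 1.0492
delay = 10^1.0492 = 11.20 ms


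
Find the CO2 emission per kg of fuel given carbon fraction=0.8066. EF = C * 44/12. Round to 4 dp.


EF = C_frac * (M_CO2 / M_C)
EF = 0.8066 * (44/12)
EF = 0.8066 * 3.666667 = 2.9575 kg_CO2/kg_fuel


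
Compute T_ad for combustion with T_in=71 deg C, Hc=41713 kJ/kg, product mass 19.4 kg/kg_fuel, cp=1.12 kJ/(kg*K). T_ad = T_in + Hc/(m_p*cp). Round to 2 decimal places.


T_ad = T_in + Hc / (m_p * cp)
Denominator = 19.4 * 1.12 = 21.7280
Temperature rise = 41713 / 21.7280 = 1919.78 K
T_ad = 71 + 1919.78 = 1990.78 deg C


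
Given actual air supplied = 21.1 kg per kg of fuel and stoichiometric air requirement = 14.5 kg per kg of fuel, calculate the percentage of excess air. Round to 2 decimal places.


Excess air = actual - stoichiometric = 21.1 - 14.5 = 6.60 kg/kg fuel
Excess air % = (excess / stoich) * 100 = (6.60 / 14.5) * 100 = 45.52%


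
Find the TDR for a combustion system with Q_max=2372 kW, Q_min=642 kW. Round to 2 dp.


TDR = Q_max / Q_min
TDR = 2372 / 642 = 3.69


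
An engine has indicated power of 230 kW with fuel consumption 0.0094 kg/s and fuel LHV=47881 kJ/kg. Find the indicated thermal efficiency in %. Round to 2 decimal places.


eta_ith = (IP / (mf * LHV)) * 100
Denominator = 0.0094 * 47881 = 450.0814 kW
eta_ith = (230 / 450.0814) * 100 = 51.10%


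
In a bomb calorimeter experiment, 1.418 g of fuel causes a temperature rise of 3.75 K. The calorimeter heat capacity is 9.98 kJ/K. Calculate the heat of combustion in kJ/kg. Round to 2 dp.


Hc = C_cal * delta_T / m_fuel
Q_released = 9.98 * 3.75 = 37.4250 kJ
m_fuel = 1.418 g = 1.418/1000 kg = 0.001418 kg
Hc = 37.4250 / 0.001418 = 26392.81 kJ/kg


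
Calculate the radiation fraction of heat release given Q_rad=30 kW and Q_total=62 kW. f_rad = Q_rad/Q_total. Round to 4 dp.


f_rad = Q_rad / Q_total
f_rad = 30 / 62 = 0.4839


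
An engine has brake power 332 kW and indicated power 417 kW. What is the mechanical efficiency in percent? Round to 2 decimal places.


eta_mech = (BP / IP) * 100
Ratio = 332 / 417 = 0.7962
eta_mech = 0.7962 * 100 = 79.62%


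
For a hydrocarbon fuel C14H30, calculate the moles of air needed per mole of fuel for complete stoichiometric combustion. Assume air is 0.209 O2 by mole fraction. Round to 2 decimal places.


Balanced combustion: C14H30 + 21.5 O2 -> 14 CO2 + 15 H2O
O2 needed = C + H/4 = 14 + 30/4 = 21.50 moles
Air moles = O2 / 0.209 = 21.50 / 0.209 = 102.87 moles air


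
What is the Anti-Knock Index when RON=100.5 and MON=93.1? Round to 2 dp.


AKI = (RON + MON) / 2
AKI = (100.5 + 93.1) / 2
AKI = 193.6 / 2 = 96.80


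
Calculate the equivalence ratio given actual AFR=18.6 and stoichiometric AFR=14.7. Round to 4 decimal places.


phi = AFR_stoich / AFR_actual
phi = 14.7 / 18.6 = 0.7903


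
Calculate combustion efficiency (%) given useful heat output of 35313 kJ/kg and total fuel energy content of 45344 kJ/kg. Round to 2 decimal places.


Efficiency = (Q_useful / Q_fuel) * 100
Efficiency = (35313 / 45344) * 100
Efficiency = 0.7788 * 100 = 77.88%


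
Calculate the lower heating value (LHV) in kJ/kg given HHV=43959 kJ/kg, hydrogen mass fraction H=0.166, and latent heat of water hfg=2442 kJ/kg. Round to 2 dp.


LHV = HHV - hfg * 9 * H
Water correction = 2442 * 9 * 0.166 = 3648.348 kJ/kg
LHV = 43959 - 3648.348 = 40310.65 kJ/kg


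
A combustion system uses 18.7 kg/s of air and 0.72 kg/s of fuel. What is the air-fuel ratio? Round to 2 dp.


AFR = m_air / m_fuel
AFR = 18.7 / 0.72 = 25.97


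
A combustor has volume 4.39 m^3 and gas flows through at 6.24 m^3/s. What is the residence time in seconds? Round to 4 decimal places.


tau = V / Q_flow
tau = 4.39 / 6.24 = 0.7035 s


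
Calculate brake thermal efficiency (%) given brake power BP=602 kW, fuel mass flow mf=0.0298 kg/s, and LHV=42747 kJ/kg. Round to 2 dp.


eta_BTE = (BP / (mf * LHV)) * 100
Denominator = 0.0298 * 42747 = 1273.8606 kW
eta_BTE = (602 / 1273.8606) * 100 = 47.26%


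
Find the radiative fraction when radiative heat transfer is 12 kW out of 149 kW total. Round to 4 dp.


f_rad = Q_rad / Q_total
f_rad = 12 / 149 = 0.0805


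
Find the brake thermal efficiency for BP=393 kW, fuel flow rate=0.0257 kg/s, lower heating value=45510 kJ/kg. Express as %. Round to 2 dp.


eta_BTE = (BP / (mf * LHV)) * 100
Denominator = 0.0257 * 45510 = 1169.6070 kW
eta_BTE = (393 / 1169.6070) * 100 = 33.60%


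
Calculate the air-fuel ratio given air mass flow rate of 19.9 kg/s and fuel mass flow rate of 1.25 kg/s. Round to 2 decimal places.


AFR = m_air / m_fuel
AFR = 19.9 / 1.25 = 15.92


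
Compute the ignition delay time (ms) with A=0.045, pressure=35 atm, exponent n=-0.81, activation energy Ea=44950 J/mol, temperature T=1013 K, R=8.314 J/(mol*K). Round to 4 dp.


tau = A * P^n * exp(Ea/(R*T))
P^n = 35^(-0.81) = 0.05614420
Ea/(R*T) = 44950/(8.314*1013) = 5.337160
exp(Ea/(R*T)) = 207.921395
tau = 0.045 * 0.05614420 * 207.921395 = 0.5253 ms


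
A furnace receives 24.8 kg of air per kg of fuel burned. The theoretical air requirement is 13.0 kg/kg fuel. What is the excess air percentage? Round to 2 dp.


Excess air = actual - stoichiometric = 24.8 - 13.0 = 11.80 kg/kg fuel
Excess air % = (excess / stoich) * 100 = (11.80 / 13.0) * 100 = 90.77%


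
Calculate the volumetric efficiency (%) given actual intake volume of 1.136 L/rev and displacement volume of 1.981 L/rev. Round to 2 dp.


eta_v = (V_actual / V_disp) * 100
Ratio = 1.136 / 1.981 = 0.5734
eta_v = 0.5734 * 100 = 57.34%


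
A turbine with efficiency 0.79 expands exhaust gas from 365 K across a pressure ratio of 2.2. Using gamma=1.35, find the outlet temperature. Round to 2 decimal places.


T_out = T_in * (1 - eta * (1 - PR^(-(gamma-1)/gamma)))
Exponent = -(1.35-1)/1.35 = -0.25925926
PR^exp = 2.2^(-0.25925926) = 0.81512413
Factor = 1 - 0.79*(1 - 0.81512413) = 0.85394806
T_out = 365 * 0.85394806 = 311.69 K


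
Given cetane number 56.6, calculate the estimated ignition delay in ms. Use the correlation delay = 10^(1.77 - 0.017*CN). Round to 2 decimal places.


delay = 10^(1.77 - 0.017*CN)
Exponent = 1.77 - 0.017*56.6 = 0.8078
delay = 10^0.8078 = 6.42 ms


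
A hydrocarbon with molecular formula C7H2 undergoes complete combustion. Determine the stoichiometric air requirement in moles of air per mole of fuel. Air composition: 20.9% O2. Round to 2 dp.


Balanced combustion: C7H2 + 7.5 O2 -> 7 CO2 + 1 H2O
O2 needed = C + H/4 = 7 + 2/4 = 7.50 moles
Air moles = O2 / 0.209 = 7.50 / 0.209 = 35.89 moles air


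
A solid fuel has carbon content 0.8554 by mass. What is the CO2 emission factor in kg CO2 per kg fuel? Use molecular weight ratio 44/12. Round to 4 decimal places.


EF = C_frac * (M_CO2 / M_C)
EF = 0.8554 * (44/12)
EF = 0.8554 * 3.666667 = 3.1365 kg_CO2/kg_fuel


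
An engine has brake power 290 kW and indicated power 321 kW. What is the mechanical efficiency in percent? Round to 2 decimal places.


eta_mech = (BP / IP) * 100
Ratio = 290 / 321 = 0.9034
eta_mech = 0.9034 * 100 = 90.34%


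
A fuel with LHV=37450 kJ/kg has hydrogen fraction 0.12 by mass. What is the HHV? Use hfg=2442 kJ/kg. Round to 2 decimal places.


HHV = LHV + hfg * 9 * H
Water addition = 2442 * 9 * 0.12 = 2637.360 kJ/kg
HHV = 37450 + 2637.360 = 40087.36 kJ/kg


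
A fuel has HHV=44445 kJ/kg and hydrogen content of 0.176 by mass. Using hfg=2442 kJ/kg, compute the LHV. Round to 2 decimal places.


LHV = HHV - hfg * 9 * H
Water correction = 2442 * 9 * 0.176 = 3868.128 kJ/kg
LHV = 44445 - 3868.128 = 40576.87 kJ/kg


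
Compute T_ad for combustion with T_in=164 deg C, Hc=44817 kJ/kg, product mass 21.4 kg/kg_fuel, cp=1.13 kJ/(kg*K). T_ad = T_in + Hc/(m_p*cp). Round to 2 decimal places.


T_ad = T_in + Hc / (m_p * cp)
Denominator = 21.4 * 1.13 = 24.1820
Temperature rise = 44817 / 24.1820 = 1853.32 K
T_ad = 164 + 1853.32 = 2017.32 deg C


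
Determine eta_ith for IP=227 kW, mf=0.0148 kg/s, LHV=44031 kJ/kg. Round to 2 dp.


eta_ith = (IP / (mf * LHV)) * 100
Denominator = 0.0148 * 44031 = 651.6588 kW
eta_ith = (227 / 651.6588) * 100 = 34.83%


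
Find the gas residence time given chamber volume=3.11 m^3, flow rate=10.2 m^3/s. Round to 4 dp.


tau = V / Q_flow
tau = 3.11 / 10.2 = 0.3049 s


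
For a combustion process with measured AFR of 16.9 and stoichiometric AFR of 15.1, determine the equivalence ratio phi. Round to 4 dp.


phi = AFR_stoich / AFR_actual
phi = 15.1 / 16.9 = 0.8935


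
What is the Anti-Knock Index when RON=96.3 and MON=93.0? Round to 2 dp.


AKI = (RON + MON) / 2
AKI = (96.3 + 93.0) / 2
AKI = 189.3 / 2 = 94.65


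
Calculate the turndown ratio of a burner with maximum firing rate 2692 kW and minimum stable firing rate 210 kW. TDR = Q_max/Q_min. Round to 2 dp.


TDR = Q_max / Q_min
TDR = 2692 / 210 = 12.82


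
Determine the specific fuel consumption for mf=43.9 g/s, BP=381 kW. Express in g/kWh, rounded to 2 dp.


SFC = (mf / BP) * 3600
Rate = 43.9 / 381 = 0.115223 g/(s*kW)
SFC = 0.115223 * 3600 = 414.80 g/kWh


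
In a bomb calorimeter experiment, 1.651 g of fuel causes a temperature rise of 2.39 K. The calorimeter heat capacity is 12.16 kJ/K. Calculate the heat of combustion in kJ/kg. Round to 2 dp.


Hc = C_cal * delta_T / m_fuel
Q_released = 12.16 * 2.39 = 29.0624 kJ
m_fuel = 1.651 g = 1.651/1000 kg = 0.001651 kg
Hc = 29.0624 / 0.001651 = 17602.91 kJ/kg


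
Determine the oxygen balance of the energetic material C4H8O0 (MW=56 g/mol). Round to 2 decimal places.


OB = -1600 * (2C + H/2 - O) / MW
Inner = 2*4 + 8/2 - 0 = 12.00
OB = -1600 * 12.00 / 56 = -342.86%


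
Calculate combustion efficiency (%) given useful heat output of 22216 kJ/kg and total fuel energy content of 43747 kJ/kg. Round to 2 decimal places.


Efficiency = (Q_useful / Q_fuel) * 100
Efficiency = (22216 / 43747) * 100
Efficiency = 0.5078 * 100 = 50.78%


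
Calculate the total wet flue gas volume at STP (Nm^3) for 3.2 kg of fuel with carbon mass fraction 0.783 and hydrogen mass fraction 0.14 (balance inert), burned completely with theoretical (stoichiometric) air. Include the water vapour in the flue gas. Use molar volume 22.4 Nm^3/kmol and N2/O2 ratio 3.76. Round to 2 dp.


Per kg fuel: CO2 = (C/12 kmol)*22.4 = (0.783/12)*22.4 = 1.46160 Nm^3
Per kg fuel: H2O = (H/2 kmol)*22.4 = (0.14/2)*22.4 = 1.56800 Nm^3
O2 needed per kg fuel = C/12 + H/4 = 0.783/12 + 0.14/4 = 0.10025000 kmol
Per kg fuel: N2 = O2*3.76*22.4 = 0.10025000*3.76*22.4 = 8.44346 Nm^3
Total per kg = 1.46160 + 1.56800 + 8.44346 = 11.47306 Nm^3
Total = 11.47306 * 3.2 = 36.71 Nm^3


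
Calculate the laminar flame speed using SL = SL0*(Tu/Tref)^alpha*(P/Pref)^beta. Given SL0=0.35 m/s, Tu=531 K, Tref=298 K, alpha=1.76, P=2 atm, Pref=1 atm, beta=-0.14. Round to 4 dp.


SL = SL0 * (Tu/Tref)^alpha * (P/Pref)^beta
T ratio = 531/298 = 1.78187919
(T ratio)^alpha = 1.78187919^1.76 = 2.764049
(P/Pref)^beta = 2^(-0.14) = 0.907519
SL = 0.35 * 2.764049 * 0.907519 = 0.8779 m/s


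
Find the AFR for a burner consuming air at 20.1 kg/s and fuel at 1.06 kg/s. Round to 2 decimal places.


AFR = m_air / m_fuel
AFR = 20.1 / 1.06 = 18.96


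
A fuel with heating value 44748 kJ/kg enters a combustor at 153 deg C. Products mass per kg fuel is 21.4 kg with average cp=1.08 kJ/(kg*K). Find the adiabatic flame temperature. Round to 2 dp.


T_ad = T_in + Hc / (m_p * cp)
Denominator = 21.4 * 1.08 = 23.1120
Temperature rise = 44748 / 23.1120 = 1936.14 K
T_ad = 153 + 1936.14 = 2089.14 deg C


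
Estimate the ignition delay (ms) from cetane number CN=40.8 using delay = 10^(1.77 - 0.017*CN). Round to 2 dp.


delay = 10^(1.77 - 0.017*CN)
Exponent = 1.77 - 0.017*40.8 = 1.0764
delay = 10^1.0764 = 11.92 ms


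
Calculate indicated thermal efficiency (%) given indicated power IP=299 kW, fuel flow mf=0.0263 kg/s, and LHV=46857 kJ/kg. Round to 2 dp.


eta_ith = (IP / (mf * LHV)) * 100
Denominator = 0.0263 * 46857 = 1232.3391 kW
eta_ith = (299 / 1232.3391) * 100 = 24.26%


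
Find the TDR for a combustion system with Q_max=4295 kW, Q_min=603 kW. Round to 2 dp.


TDR = Q_max / Q_min
TDR = 4295 / 603 = 7.12


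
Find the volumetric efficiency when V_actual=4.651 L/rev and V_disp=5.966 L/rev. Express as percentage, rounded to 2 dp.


eta_v = (V_actual / V_disp) * 100
Ratio = 4.651 / 5.966 = 0.7796
eta_v = 0.7796 * 100 = 77.96%


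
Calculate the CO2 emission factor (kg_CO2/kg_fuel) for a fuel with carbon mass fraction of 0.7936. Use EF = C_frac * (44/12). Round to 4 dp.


EF = C_frac * (M_CO2 / M_C)
EF = 0.7936 * (44/12)
EF = 0.7936 * 3.666667 = 2.9099 kg_CO2/kg_fuel


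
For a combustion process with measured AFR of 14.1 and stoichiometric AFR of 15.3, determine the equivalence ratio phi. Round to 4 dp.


phi = AFR_stoich / AFR_actual
phi = 15.3 / 14.1 = 1.0851


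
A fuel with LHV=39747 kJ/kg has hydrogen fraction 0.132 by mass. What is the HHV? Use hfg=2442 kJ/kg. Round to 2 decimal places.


HHV = LHV + hfg * 9 * H
Water addition = 2442 * 9 * 0.132 = 2901.096 kJ/kg
HHV = 39747 + 2901.096 = 42648.10 kJ/kg


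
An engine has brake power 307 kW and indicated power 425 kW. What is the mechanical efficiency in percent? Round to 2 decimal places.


eta_mech = (BP / IP) * 100
Ratio = 307 / 425 = 0.7224
eta_mech = 0.7224 * 100 = 72.24%
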